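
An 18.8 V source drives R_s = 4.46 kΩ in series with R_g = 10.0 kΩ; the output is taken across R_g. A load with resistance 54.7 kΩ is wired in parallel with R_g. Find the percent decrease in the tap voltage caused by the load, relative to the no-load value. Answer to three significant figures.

5.34 %

The divider's output (Thévenin) resistance is R_s‖R_g = 3.084 kΩ.
Fractional drop under load = R_th/(R_th + R_L) = 3.084 / (3.084 + 54.7) = 0.05338.
So the output falls by 5.34 %.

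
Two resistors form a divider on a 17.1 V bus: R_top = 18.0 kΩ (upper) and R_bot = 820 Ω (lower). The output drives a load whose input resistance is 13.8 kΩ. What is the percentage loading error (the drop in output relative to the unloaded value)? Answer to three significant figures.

The divider's output (Thévenin) resistance is R_top‖R_bot = 784.3 Ω.
Fractional drop under load = R_th/(R_th + R_L) = 784.3 / (784.3 + 13800) = 0.05378.
So the output falls by 5.38 %.

5.38 %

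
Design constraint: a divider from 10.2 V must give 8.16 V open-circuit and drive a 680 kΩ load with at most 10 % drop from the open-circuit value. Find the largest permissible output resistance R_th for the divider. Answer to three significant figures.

R_th ≤ 75.6 kΩ

Loading drop = R_th/(R_th + R_L) ≤ 0.100, so R_th ≤ R_L · ε/(1−ε) = 680 kΩ × 0.100/0.9000 = 75.6 kΩ.
(Any R1, R2 with R2/(R1+R2) = 0.800 and R1‖R2 ≤ 75.6 kΩ will meet the spec.)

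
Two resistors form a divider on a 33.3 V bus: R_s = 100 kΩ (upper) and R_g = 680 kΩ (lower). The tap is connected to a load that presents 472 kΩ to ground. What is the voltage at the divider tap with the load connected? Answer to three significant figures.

V_out ≈ 24.5 V

The load sits in parallel with R_g: R_g‖R_L = (680 × 472) / (680 + 472) = 278.6 kΩ.
V_out = 33.3 × 278.6 / (100 + 278.6) = 33.3 × 278.6/378.6 = 24.5 V.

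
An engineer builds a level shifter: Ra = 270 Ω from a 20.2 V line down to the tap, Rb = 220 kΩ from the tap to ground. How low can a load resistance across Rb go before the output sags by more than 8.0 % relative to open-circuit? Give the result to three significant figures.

Output resistance R_th = Ra‖Rb = (270 × 220000)/220300 = 269.7 Ω.
The fractional drop is R_th/(R_th + R_L); requiring this ≤ 0.0800 gives R_L ≥ R_th(1/0.0800 − 1) = 269.7 × 11.50 = 3.10 kΩ.

R_L(min) ≈ 3.10 kΩ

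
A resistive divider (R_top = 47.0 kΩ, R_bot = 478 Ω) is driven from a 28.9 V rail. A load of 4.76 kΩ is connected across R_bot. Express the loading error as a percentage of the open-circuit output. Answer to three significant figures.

9.04 %

Unloaded V = 28.9 × 478/47480 = 0.29096 V.
Loaded: R_bot‖R_L = 434.4 Ω, giving V = 28.9 × 434.4/47430 = 0.26465 V.
Drop = (0.29096 − 0.26465) / 0.29096 = 9.04 %.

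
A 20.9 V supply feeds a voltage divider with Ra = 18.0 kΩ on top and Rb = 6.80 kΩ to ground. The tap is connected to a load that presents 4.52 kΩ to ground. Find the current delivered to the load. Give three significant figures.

Rb‖R_L = 2.715 kΩ; V_out = 20.9 × 2.715/20.72 = 2.739 V.
I_L = V_out / R_L = 2.739 / 4.52 kΩ = 0.606 mA.

I_L ≈ 0.606 mA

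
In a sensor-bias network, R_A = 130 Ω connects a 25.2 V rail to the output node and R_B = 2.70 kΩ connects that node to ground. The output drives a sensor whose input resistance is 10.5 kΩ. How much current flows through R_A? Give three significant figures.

R_B‖R_L = 2148 Ω, so the source sees R_A + R_B‖R_L = 2278 Ω.
I = 25.2 V / 2278 Ω = 11.1 mA.

I ≈ 11.1 mA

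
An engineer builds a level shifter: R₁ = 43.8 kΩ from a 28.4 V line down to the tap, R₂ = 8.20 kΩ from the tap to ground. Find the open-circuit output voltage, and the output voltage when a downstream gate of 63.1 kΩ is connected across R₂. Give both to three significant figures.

Unloaded: 4.48 V; loaded: 4.04 V

Open-circuit: V = 28.4 × 8.20/(43.8 + 8.20) = 4.48 V.
With the load, R₂ becomes R₂‖R_L = 7.257 kΩ, so V = 28.4 × 7.257/51.06 = 4.04 V.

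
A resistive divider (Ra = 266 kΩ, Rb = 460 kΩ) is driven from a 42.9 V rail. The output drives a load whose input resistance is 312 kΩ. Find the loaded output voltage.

V_out ≈ 17.6 V

The load sits in parallel with Rb: Rb‖R_L = (460 × 312) / (460 + 312) = 185.9 kΩ.
V_out = 42.9 × 185.9 / (266 + 185.9) = 42.9 × 185.9/451.9 = 17.6 V.
(Unloaded it would have been 27.2 V.)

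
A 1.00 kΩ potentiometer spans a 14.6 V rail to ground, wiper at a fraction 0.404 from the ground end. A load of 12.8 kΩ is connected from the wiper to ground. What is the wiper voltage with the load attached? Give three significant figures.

The wiper splits the pot into (1−α)R = 596.0 Ω above and αR = 404.0 Ω below.
Lower section ‖ load = 391.6 Ω.
V_wiper = 14.6 × 391.6/(596.0 + 391.6) = 5.79 V.

V ≈ 5.79 V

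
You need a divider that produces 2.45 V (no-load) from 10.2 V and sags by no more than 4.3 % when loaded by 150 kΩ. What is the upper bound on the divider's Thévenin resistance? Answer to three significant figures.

R_th ≤ 6.74 kΩ

Loading drop = R_th/(R_th + R_L) ≤ 0.0430, so R_th ≤ R_L · ε/(1−ε) = 150 kΩ × 0.0430/0.9570 = 6.74 kΩ.
(Any R1, R2 with R2/(R1+R2) = 0.240 and R1‖R2 ≤ 6.74 kΩ will meet the spec.)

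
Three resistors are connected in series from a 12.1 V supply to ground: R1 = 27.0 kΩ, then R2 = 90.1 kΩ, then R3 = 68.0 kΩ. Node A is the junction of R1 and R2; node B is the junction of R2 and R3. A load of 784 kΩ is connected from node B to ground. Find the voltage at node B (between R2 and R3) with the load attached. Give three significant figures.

V ≈ 4.21 V

At node B, R3 is in parallel with the load: R3‖R_L = 62.57 kΩ.
Below node A the resistance is R2 + (R3‖R_L) = 152.7 kΩ, so V_A = 12.1 × 152.7/179.7 = 10.28 V.
Then V_B = V_A × (R3‖R_L)/(R2 + R3‖R_L) = 10.28 × 62.57/152.7 = 4.21 V.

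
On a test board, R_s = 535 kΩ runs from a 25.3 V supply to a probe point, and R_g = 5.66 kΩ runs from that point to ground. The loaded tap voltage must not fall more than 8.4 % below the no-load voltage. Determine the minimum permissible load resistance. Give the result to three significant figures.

R_L(min) ≈ 61.1 kΩ

Output resistance R_th = R_s‖R_g = (535 × 5.66)/540.7 = 5.601 kΩ.
The fractional drop is R_th/(R_th + R_L); requiring this ≤ 0.0840 gives R_L ≥ R_th(1/0.0840 − 1) = 5.601 × 10.90 = 61.1 kΩ.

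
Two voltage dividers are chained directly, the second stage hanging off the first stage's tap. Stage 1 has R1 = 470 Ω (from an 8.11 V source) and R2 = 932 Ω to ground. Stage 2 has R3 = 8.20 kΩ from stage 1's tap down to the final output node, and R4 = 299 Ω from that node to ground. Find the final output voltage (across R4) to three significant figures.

V_out ≈ 0.183 V

Stage 2 presents R3+R4 = 8499 Ω as a load on stage 1's tap.
Stage 1's lower leg becomes R2‖(R3+R4) = 839.9 Ω, so V_mid = 8.11 × 839.9/1310 = 5.200 V.
Stage 2 is itself unloaded: V_out = V_mid × R4/(R3+R4) = 5.200 × 299/8499 = 0.183 V.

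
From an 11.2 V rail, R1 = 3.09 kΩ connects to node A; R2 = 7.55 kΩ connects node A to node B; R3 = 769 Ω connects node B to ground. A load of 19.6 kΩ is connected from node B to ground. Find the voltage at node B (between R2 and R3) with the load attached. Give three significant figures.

V ≈ 0.728 V

At node B, R3 is in parallel with the load: R3‖R_L = 740.0 Ω.
Below node A the resistance is R2 + (R3‖R_L) = 8290 Ω, so V_A = 11.2 × 8290/11380 = 8.159 V.
Then V_B = V_A × (R3‖R_L)/(R2 + R3‖R_L) = 8.159 × 740.0/8290 = 0.728 V.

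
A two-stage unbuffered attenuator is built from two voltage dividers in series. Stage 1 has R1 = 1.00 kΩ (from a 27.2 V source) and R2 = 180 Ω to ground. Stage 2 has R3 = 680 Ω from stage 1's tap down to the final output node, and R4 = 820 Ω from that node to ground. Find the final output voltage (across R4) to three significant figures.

V_out ≈ 2.06 V

Stage 2 presents R3+R4 = 1500 Ω as a load on stage 1's tap.
Stage 1's lower leg becomes R2‖(R3+R4) = 160.7 Ω, so V_mid = 27.2 × 160.7/1161 = 3.766 V.
Stage 2 is itself unloaded: V_out = V_mid × R4/(R3+R4) = 3.766 × 820/1500 = 2.06 V.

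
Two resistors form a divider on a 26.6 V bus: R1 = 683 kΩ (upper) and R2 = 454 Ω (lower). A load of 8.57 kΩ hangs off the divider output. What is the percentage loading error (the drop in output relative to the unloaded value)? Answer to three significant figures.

The divider's output (Thévenin) resistance is R1‖R2 = 453.7 Ω.
Fractional drop under load = R_th/(R_th + R_L) = 453.7 / (453.7 + 8570) = 0.05028.
So the output falls by 5.03 %.

5.03 %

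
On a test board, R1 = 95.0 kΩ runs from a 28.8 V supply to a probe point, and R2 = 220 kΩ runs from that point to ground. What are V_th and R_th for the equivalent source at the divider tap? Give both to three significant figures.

V_th = 20.1 V, R_th = 66.3 kΩ

V_th is the open-circuit tap voltage: 28.8 × 220/(95.0 + 220) = 20.1 V.
With the supply zeroed, R1 and R2 appear in parallel from the tap: R_th = R1‖R2 = (95.0 × 220)/315.0 = 66.3 kΩ.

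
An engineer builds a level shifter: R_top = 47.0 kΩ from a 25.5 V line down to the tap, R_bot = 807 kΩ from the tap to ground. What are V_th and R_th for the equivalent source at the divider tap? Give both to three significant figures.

V_th = 24.1 V, R_th = 44.4 kΩ

V_th is the open-circuit tap voltage: 25.5 × 807/(47.0 + 807) = 24.1 V.
With the supply zeroed, R_top and R_bot appear in parallel from the tap: R_th = R_top‖R_bot = (47.0 × 807)/854.0 = 44.4 kΩ.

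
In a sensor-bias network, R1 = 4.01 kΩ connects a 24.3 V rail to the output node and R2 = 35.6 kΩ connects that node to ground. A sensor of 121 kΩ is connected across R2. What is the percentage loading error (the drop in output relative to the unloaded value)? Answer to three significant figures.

The divider's output (Thévenin) resistance is R1‖R2 = 3.604 kΩ.
Fractional drop under load = R_th/(R_th + R_L) = 3.604 / (3.604 + 121) = 0.02892.
So the output falls by 2.89 %.

2.89 %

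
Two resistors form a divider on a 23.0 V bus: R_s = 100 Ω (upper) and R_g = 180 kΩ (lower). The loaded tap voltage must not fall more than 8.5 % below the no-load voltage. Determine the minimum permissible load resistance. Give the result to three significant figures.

Output resistance R_th = R_s‖R_g = (100 × 180000)/180100 = 99.94 Ω.
The fractional drop is R_th/(R_th + R_L); requiring this ≤ 0.0850 gives R_L ≥ R_th(1/0.0850 − 1) = 99.94 × 10.76 = 1.08 kΩ.

R_L(min) ≈ 1.08 kΩ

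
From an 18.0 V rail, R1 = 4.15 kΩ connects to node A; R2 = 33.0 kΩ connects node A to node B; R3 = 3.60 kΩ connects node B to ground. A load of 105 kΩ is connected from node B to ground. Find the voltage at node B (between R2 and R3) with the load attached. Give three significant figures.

V ≈ 1.54 V

At node B, R3 is in parallel with the load: R3‖R_L = 3.481 kΩ.
Below node A the resistance is R2 + (R3‖R_L) = 36.48 kΩ, so V_A = 18.0 × 36.48/40.63 = 16.16 V.
Then V_B = V_A × (R3‖R_L)/(R2 + R3‖R_L) = 16.16 × 3.481/36.48 = 1.54 V.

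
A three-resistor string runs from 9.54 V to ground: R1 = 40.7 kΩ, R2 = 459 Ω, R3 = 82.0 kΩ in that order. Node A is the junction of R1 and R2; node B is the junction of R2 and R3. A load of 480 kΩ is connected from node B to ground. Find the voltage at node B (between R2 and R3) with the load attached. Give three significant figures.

V ≈ 6.01 V

At node B, R3 is in parallel with the load: R3‖R_L = 70040 Ω.
Below node A the resistance is R2 + (R3‖R_L) = 70490 Ω, so V_A = 9.54 × 70490/111200 = 6.048 V.
Then V_B = V_A × (R3‖R_L)/(R2 + R3‖R_L) = 6.048 × 70040/70490 = 6.01 V.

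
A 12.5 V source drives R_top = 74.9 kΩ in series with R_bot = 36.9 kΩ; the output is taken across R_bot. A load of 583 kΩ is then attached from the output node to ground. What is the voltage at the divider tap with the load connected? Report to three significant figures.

The load sits in parallel with R_bot: R_bot‖R_L = (36.9 × 583) / (36.9 + 583) = 34.70 kΩ.
V_out = 12.5 × 34.70 / (74.9 + 34.70) = 12.5 × 34.70/109.6 = 3.96 V.

V_out ≈ 3.96 V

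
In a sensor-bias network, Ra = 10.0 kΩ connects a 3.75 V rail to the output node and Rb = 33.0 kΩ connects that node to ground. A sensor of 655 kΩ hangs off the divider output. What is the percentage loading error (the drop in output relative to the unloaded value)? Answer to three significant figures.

1.16 %

The divider's output (Thévenin) resistance is Ra‖Rb = 7.674 kΩ.
Fractional drop under load = R_th/(R_th + R_L) = 7.674 / (7.674 + 655) = 0.01158.
So the output falls by 1.16 %.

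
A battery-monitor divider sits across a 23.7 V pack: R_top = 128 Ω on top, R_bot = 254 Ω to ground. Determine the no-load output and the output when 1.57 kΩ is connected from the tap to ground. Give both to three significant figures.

Unloaded: 15.8 V; loaded: 14.9 V

Open-circuit: V = 23.7 × 254/(128 + 254) = 15.8 V.
With the load, R_bot becomes R_bot‖R_L = 218.6 Ω, so V = 23.7 × 218.6/346.6 = 14.9 V.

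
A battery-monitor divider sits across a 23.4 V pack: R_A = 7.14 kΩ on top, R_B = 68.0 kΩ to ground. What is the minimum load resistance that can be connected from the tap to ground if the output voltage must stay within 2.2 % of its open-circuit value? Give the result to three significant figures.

R_L(min) ≈ 287 kΩ

Output resistance R_th = R_A‖R_B = (7.14 × 68.0)/75.14 = 6.462 kΩ.
The fractional drop is R_th/(R_th + R_L); requiring this ≤ 0.0220 gives R_L ≥ R_th(1/0.0220 − 1) = 6.462 × 44.45 = 287 kΩ.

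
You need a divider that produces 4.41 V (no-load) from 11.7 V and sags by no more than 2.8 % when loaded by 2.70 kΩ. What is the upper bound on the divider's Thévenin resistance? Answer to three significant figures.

Loading drop = R_th/(R_th + R_L) ≤ 0.0280, so R_th ≤ R_L · ε/(1−ε) = 2.70 kΩ × 0.0280/0.9720 = 77.8 Ω.

R_th ≤ 77.8 Ω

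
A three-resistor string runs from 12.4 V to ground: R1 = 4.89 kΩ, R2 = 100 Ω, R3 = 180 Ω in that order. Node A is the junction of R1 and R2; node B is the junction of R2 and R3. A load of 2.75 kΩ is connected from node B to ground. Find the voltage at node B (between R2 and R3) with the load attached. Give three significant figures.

V ≈ 0.406 V

At node B, R3 is in parallel with the load: R3‖R_L = 168.9 Ω.
Below node A the resistance is R2 + (R3‖R_L) = 268.9 Ω, so V_A = 12.4 × 268.9/5159 = 0.6464 V.
Then V_B = V_A × (R3‖R_L)/(R2 + R3‖R_L) = 0.6464 × 168.9/268.9 = 0.406 V.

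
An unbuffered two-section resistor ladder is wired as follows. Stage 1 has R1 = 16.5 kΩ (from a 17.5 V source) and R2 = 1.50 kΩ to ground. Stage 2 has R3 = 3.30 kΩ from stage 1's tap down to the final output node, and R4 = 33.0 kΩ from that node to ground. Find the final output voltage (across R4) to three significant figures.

V_out ≈ 1.28 V

Stage 2 presents R3+R4 = 36.30 kΩ as a load on stage 1's tap.
Stage 1's lower leg becomes R2‖(R3+R4) = 1.440 kΩ, so V_mid = 17.5 × 1.440/17.94 = 1.405 V.
Stage 2 is itself unloaded: V_out = V_mid × R4/(R3+R4) = 1.405 × 33.0/36.30 = 1.28 V.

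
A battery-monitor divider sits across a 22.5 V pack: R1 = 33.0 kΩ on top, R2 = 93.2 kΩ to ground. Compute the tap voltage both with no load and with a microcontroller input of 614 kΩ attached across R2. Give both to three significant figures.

Open-circuit: V = 22.5 × 93.2/(33.0 + 93.2) = 16.6 V.
With the load, R2 becomes R2‖R_L = 80.92 kΩ, so V = 22.5 × 80.92/113.9 = 16.0 V.

Unloaded: 16.6 V; loaded: 16.0 V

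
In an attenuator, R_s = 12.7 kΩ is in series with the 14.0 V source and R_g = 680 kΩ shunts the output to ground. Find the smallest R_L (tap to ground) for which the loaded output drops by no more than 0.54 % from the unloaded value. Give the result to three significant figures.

Output resistance R_th = R_s‖R_g = (12.7 × 680)/692.7 = 12.47 kΩ.
The fractional drop is R_th/(R_th + R_L); requiring this ≤ 0.00540 gives R_L ≥ R_th(1/0.00540 − 1) = 12.47 × 184.2 = 2.30 MΩ.

R_L(min) ≈ 2.30 MΩ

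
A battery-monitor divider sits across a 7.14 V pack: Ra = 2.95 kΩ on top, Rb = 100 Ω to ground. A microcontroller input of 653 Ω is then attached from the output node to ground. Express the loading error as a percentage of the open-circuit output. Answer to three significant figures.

Unloaded V = 7.14 × 100/3050 = 0.23410 V.
Loaded: Rb‖R_L = 86.72 Ω, giving V = 7.14 × 86.72/3037 = 0.20390 V.
Drop = (0.23410 − 0.20390) / 0.23410 = 12.9 %.

12.9 %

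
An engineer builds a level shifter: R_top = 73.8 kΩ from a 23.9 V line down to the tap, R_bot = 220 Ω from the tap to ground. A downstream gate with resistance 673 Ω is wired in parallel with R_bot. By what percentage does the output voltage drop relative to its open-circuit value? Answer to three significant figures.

24.6 %

The divider's output (Thévenin) resistance is R_top‖R_bot = 219.3 Ω.
Fractional drop under load = R_th/(R_th + R_L) = 219.3 / (219.3 + 673) = 0.2458.
So the output falls by 24.6 %.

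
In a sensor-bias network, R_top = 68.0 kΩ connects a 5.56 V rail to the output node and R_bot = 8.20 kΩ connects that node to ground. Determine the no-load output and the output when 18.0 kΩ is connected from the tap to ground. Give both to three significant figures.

Unloaded: 0.598 V; loaded: 0.425 V

Open-circuit: V = 5.56 × 8.20/(68.0 + 8.20) = 0.598 V.
With the load, R_bot becomes R_bot‖R_L = 5.634 kΩ, so V = 5.56 × 5.634/73.63 = 0.425 V.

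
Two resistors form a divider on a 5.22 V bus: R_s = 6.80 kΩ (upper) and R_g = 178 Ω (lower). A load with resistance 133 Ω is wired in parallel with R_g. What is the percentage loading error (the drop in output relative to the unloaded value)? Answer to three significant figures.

Unloaded V = 5.22 × 178/6978 = 0.1332 V.
Loaded: R_g‖R_L = 76.12 Ω, giving V = 5.22 × 76.12/6876 = 0.05779 V.
Drop = (0.1332 − 0.05779) / 0.1332 = 56.6 %.

56.6 %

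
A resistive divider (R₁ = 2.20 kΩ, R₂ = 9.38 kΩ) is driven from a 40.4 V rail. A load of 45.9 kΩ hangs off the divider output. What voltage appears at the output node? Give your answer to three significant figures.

V_out ≈ 31.5 V

The load sits in parallel with R₂: R₂‖R_L = (9.38 × 45.9) / (9.38 + 45.9) = 7.788 kΩ.
V_out = 40.4 × 7.788 / (2.20 + 7.788) = 40.4 × 7.788/9.988 = 31.5 V.
(Unloaded it would have been 32.7 V.)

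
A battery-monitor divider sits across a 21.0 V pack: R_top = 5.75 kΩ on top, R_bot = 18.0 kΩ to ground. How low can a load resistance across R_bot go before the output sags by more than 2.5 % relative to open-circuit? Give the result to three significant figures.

Output resistance R_th = R_top‖R_bot = (5.75 × 18.0)/23.75 = 4.358 kΩ.
The fractional drop is R_th/(R_th + R_L); requiring this ≤ 0.0250 gives R_L ≥ R_th(1/0.0250 − 1) = 4.358 × 39.00 = 170 kΩ.

R_L(min) ≈ 170 kΩ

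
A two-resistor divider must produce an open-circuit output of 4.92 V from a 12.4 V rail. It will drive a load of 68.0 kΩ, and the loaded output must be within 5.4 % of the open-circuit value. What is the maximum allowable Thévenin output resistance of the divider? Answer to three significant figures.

R_th ≤ 3.88 kΩ

Loading drop = R_th/(R_th + R_L) ≤ 0.0540, so R_th ≤ R_L · ε/(1−ε) = 68.0 kΩ × 0.0540/0.9460 = 3.88 kΩ.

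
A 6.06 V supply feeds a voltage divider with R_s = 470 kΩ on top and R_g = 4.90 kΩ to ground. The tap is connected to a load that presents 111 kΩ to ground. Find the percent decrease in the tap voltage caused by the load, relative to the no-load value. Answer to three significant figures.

4.19 %

The divider's output (Thévenin) resistance is R_s‖R_g = 4.849 kΩ.
Fractional drop under load = R_th/(R_th + R_L) = 4.849 / (4.849 + 111) = 0.04186.
So the output falls by 4.19 %.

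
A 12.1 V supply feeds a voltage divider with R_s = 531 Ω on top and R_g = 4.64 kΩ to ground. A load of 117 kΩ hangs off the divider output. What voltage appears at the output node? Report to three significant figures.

The load sits in parallel with R_g: R_g‖R_L = (4640 × 117000) / (4640 + 117000) = 4463 Ω.
V_out = 12.1 × 4463 / (531 + 4463) = 12.1 × 4463/4994 = 10.8 V.

V_out ≈ 10.8 V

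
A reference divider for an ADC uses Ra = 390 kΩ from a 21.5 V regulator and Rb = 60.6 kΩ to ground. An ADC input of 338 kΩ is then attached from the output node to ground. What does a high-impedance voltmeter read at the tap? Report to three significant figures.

The load sits in parallel with Rb: Rb‖R_L = (60.6 × 338) / (60.6 + 338) = 51.39 kΩ.
V_out = 21.5 × 51.39 / (390 + 51.39) = 21.5 × 51.39/441.4 = 2.50 V.

V_out ≈ 2.50 V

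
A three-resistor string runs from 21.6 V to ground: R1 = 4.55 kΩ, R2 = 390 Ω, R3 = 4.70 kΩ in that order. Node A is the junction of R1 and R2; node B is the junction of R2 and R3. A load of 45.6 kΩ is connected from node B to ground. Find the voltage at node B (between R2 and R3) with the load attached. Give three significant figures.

V ≈ 10.0 V

At node B, R3 is in parallel with the load: R3‖R_L = 4261 Ω.
Below node A the resistance is R2 + (R3‖R_L) = 4651 Ω, so V_A = 21.6 × 4651/9201 = 10.92 V.
Then V_B = V_A × (R3‖R_L)/(R2 + R3‖R_L) = 10.92 × 4261/4651 = 10.0 V.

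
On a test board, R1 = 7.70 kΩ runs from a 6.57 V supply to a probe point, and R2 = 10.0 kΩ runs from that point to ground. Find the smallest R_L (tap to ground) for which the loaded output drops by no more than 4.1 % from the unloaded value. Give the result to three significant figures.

R_L(min) ≈ 102 kΩ

Output resistance R_th = R1‖R2 = (7.70 × 10.0)/17.70 = 4.350 kΩ.
The fractional drop is R_th/(R_th + R_L); requiring this ≤ 0.0410 gives R_L ≥ R_th(1/0.0410 − 1) = 4.350 × 23.39 = 102 kΩ.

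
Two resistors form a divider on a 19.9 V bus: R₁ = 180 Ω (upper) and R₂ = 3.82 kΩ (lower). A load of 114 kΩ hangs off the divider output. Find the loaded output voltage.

The load sits in parallel with R₂: R₂‖R_L = (3820 × 114000) / (3820 + 114000) = 3696 Ω.
V_out = 19.9 × 3696 / (180 + 3696) = 19.9 × 3696/3876 = 19.0 V.

V_out ≈ 19.0 V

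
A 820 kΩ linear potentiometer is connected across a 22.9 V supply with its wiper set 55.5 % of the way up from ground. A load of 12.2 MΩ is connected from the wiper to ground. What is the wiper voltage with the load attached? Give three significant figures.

V ≈ 12.5 V

The wiper splits the pot into (1−α)R = 364.9 kΩ above and αR = 455.1 kΩ below.
Lower section ‖ load = 438.7 kΩ.
V_wiper = 22.9 × 438.7/(364.9 + 438.7) = 12.5 V.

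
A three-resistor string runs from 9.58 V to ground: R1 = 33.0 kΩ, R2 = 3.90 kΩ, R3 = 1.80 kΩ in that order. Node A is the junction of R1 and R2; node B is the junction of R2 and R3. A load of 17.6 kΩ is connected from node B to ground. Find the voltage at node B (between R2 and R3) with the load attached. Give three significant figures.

V ≈ 0.406 V

At node B, R3 is in parallel with the load: R3‖R_L = 1.633 kΩ.
Below node A the resistance is R2 + (R3‖R_L) = 5.533 kΩ, so V_A = 9.58 × 5.533/38.53 = 1.376 V.
Then V_B = V_A × (R3‖R_L)/(R2 + R3‖R_L) = 1.376 × 1.633/5.533 = 0.406 V.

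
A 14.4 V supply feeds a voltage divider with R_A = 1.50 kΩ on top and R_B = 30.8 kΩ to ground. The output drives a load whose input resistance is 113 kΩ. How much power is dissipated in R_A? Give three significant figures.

Total resistance from the source is R_A + (R_B‖R_L) = 25.70 kΩ, so I = 14.4/25.70 kΩ = 0.5602 mA.
P = I²·R_A = (0.5602 mA)² × 1.50 kΩ = 0.471 mW.

P ≈ 0.471 mW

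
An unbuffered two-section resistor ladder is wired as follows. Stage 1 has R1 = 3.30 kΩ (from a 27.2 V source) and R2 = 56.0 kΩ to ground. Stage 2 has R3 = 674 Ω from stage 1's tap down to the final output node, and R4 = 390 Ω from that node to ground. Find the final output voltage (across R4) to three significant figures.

V_out ≈ 2.40 V

Stage 2 presents R3+R4 = 1064 Ω as a load on stage 1's tap.
Stage 1's lower leg becomes R2‖(R3+R4) = 1044 Ω, so V_mid = 27.2 × 1044/4344 = 6.538 V.
Stage 2 is itself unloaded: V_out = V_mid × R4/(R3+R4) = 6.538 × 390/1064 = 2.40 V.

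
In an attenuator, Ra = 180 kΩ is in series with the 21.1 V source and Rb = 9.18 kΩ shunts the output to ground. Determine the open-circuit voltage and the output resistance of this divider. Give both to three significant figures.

V_th = 1.02 V, R_th = 8.73 kΩ

V_th is the open-circuit tap voltage: 21.1 × 9.18/(180 + 9.18) = 1.02 V.
With the supply zeroed, Ra and Rb appear in parallel from the tap: R_th = Ra‖Rb = (180 × 9.18)/189.2 = 8.73 kΩ.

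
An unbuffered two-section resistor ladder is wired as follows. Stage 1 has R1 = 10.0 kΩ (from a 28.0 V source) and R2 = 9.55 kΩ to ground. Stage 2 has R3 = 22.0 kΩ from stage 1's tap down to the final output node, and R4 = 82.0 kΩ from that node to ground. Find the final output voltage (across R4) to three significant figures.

V_out ≈ 10.3 V

Stage 2 presents R3+R4 = 104.0 kΩ as a load on stage 1's tap.
Stage 1's lower leg becomes R2‖(R3+R4) = 8.747 kΩ, so V_mid = 28.0 × 8.747/18.75 = 13.06 V.
Stage 2 is itself unloaded: V_out = V_mid × R4/(R3+R4) = 13.06 × 82.0/104.0 = 10.3 V.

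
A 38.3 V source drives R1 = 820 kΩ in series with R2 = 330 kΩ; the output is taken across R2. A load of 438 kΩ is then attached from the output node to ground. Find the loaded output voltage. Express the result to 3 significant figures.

The load sits in parallel with R2: R2‖R_L = (330 × 438) / (330 + 438) = 188.2 kΩ.
V_out = 38.3 × 188.2 / (820 + 188.2) = 38.3 × 188.2/1008 = 7.15 V.

V_out ≈ 7.15 V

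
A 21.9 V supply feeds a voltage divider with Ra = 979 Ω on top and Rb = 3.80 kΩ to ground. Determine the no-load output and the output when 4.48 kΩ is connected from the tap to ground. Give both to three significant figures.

Open-circuit: V = 21.9 × 3800/(979 + 3800) = 17.4 V.
With the load, Rb becomes Rb‖R_L = 2056 Ω, so V = 21.9 × 2056/3035 = 14.8 V.

Unloaded: 17.4 V; loaded: 14.8 V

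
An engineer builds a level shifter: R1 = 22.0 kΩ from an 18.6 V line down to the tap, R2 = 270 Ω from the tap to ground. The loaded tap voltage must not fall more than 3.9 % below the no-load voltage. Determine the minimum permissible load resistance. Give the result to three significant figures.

Output resistance R_th = R1‖R2 = (22000 × 270)/22270 = 266.7 Ω.
The fractional drop is R_th/(R_th + R_L); requiring this ≤ 0.0390 gives R_L ≥ R_th(1/0.0390 − 1) = 266.7 × 24.64 = 6.57 kΩ.

R_L(min) ≈ 6.57 kΩ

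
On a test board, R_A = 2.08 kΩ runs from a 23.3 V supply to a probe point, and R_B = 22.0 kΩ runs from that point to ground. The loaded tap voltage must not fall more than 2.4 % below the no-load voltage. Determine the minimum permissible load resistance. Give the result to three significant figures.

R_L(min) ≈ 77.3 kΩ

Output resistance R_th = R_A‖R_B = (2.08 × 22.0)/24.08 = 1.900 kΩ.
The fractional drop is R_th/(R_th + R_L); requiring this ≤ 0.0240 gives R_L ≥ R_th(1/0.0240 − 1) = 1.900 × 40.67 = 77.3 kΩ.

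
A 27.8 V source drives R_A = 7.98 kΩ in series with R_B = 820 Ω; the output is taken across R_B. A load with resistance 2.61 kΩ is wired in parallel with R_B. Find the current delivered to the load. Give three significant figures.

R_B‖R_L = 624.0 Ω; V_out = 27.8 × 624.0/8604 = 2.016 V.
I_L = V_out / R_L = 2.016 / 2.61 kΩ = 0.772 mA.

I_L ≈ 0.772 mA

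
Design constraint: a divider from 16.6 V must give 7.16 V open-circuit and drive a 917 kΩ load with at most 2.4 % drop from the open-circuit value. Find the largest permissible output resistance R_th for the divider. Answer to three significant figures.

Loading drop = R_th/(R_th + R_L) ≤ 0.0240, so R_th ≤ R_L · ε/(1−ε) = 917 kΩ × 0.0240/0.9760 = 22.5 kΩ.

R_th ≤ 22.5 kΩ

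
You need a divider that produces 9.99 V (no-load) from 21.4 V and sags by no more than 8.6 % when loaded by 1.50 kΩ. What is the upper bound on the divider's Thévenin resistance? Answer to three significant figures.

R_th ≤ 141 Ω

Loading drop = R_th/(R_th + R_L) ≤ 0.0860, so R_th ≤ R_L · ε/(1−ε) = 1.50 kΩ × 0.0860/0.9140 = 141 Ω.
(Any R1, R2 with R2/(R1+R2) = 0.467 and R1‖R2 ≤ 141 Ω will meet the spec.)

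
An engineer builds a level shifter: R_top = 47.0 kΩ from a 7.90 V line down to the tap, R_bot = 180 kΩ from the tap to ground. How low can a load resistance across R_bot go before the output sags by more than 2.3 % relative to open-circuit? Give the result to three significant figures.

Output resistance R_th = R_top‖R_bot = (47.0 × 180)/227.0 = 37.27 kΩ.
The fractional drop is R_th/(R_th + R_L); requiring this ≤ 0.0230 gives R_L ≥ R_th(1/0.0230 − 1) = 37.27 × 42.48 = 1.58 MΩ.

R_L(min) ≈ 1.58 MΩ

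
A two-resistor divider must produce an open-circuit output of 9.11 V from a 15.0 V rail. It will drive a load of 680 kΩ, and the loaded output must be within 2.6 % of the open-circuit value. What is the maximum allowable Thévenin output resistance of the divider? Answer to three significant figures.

Loading drop = R_th/(R_th + R_L) ≤ 0.0260, so R_th ≤ R_L · ε/(1−ε) = 680 kΩ × 0.0260/0.9740 = 18.2 kΩ.
(Any R1, R2 with R2/(R1+R2) = 0.607 and R1‖R2 ≤ 18.2 kΩ will meet the spec.)

R_th ≤ 18.2 kΩ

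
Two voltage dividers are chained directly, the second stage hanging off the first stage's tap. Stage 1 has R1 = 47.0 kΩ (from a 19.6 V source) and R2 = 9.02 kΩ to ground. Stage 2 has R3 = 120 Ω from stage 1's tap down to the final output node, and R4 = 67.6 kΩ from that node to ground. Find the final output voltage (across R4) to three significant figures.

V_out ≈ 2.83 V

Stage 2 presents R3+R4 = 67720 Ω as a load on stage 1's tap.
Stage 1's lower leg becomes R2‖(R3+R4) = 7960 Ω, so V_mid = 19.6 × 7960/54960 = 2.839 V.
Stage 2 is itself unloaded: V_out = V_mid × R4/(R3+R4) = 2.839 × 67600/67720 = 2.83 V.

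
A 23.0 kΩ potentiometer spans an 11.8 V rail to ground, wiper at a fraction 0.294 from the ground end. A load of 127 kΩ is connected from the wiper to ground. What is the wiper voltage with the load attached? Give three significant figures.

V ≈ 3.34 V

The wiper splits the pot into (1−α)R = 16.24 kΩ above and αR = 6.762 kΩ below.
Lower section ‖ load = 6.420 kΩ.
V_wiper = 11.8 × 6.420/(16.24 + 6.420) = 3.34 V.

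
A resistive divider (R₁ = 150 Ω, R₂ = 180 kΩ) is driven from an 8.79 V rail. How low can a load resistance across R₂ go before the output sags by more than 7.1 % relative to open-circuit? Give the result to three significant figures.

R_L(min) ≈ 1.96 kΩ

Output resistance R_th = R₁‖R₂ = (150 × 180000)/180200 = 149.9 Ω.
The fractional drop is R_th/(R_th + R_L); requiring this ≤ 0.0710 gives R_L ≥ R_th(1/0.0710 − 1) = 149.9 × 13.08 = 1.96 kΩ.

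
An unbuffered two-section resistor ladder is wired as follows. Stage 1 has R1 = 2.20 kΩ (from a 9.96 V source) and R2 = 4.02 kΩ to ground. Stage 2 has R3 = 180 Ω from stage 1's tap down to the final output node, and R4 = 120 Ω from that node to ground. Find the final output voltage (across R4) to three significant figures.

Stage 2 presents R3+R4 = 300.0 Ω as a load on stage 1's tap.
Stage 1's lower leg becomes R2‖(R3+R4) = 279.2 Ω, so V_mid = 9.96 × 279.2/2479 = 1.122 V.
Stage 2 is itself unloaded: V_out = V_mid × R4/(R3+R4) = 1.122 × 120/300.0 = 0.449 V.

V_out ≈ 0.449 V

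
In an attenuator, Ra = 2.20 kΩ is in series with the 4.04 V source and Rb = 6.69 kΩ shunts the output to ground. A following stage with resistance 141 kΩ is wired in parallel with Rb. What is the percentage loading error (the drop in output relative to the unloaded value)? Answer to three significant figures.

1.16 %

The divider's output (Thévenin) resistance is Ra‖Rb = 1.656 kΩ.
Fractional drop under load = R_th/(R_th + R_L) = 1.656 / (1.656 + 141) = 0.01161.
So the output falls by 1.16 %.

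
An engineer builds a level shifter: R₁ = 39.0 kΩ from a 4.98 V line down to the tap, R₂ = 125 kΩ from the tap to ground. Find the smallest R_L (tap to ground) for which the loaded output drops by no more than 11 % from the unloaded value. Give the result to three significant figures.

Output resistance R_th = R₁‖R₂ = (39.0 × 125)/164.0 = 29.73 kΩ.
The fractional drop is R_th/(R_th + R_L); requiring this ≤ 0.110 gives R_L ≥ R_th(1/0.110 − 1) = 29.73 × 8.091 = 241 kΩ.

R_L(min) ≈ 241 kΩ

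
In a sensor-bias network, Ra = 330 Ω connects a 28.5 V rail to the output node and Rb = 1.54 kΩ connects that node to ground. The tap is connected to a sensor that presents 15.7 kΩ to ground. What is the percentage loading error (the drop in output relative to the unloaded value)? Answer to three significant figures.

The divider's output (Thévenin) resistance is Ra‖Rb = 271.8 Ω.
Fractional drop under load = R_th/(R_th + R_L) = 271.8 / (271.8 + 15700) = 0.01702.
So the output falls by 1.70 %.

1.70 %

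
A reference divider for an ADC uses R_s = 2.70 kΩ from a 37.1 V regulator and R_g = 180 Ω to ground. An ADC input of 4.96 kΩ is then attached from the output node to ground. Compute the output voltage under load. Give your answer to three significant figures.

The load sits in parallel with R_g: R_g‖R_L = (180 × 4960) / (180 + 4960) = 173.7 Ω.
V_out = 37.1 × 173.7 / (2700 + 173.7) = 37.1 × 173.7/2874 = 2.24 V.

V_out ≈ 2.24 V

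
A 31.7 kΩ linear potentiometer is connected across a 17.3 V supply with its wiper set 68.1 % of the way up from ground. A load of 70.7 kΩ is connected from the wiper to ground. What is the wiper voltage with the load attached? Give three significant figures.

V ≈ 10.7 V

The wiper splits the pot into (1−α)R = 10.11 kΩ above and αR = 21.59 kΩ below.
Lower section ‖ load = 16.54 kΩ.
V_wiper = 17.3 × 16.54/(10.11 + 16.54) = 10.7 V.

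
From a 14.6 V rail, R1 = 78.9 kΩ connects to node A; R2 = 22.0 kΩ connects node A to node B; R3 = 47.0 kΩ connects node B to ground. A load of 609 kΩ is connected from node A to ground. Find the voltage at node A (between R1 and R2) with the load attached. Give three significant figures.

V ≈ 6.42 V

Below node A the series string R2+R3 = 69.00 kΩ sits in parallel with the 609 kΩ load: 61.98 kΩ.
V_A = 14.6 × 61.98/(78.9 + 61.98) = 6.42 V.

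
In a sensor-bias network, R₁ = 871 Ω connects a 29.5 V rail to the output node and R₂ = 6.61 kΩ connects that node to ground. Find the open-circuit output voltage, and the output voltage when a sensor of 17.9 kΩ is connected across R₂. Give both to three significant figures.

Open-circuit: V = 29.5 × 6610/(871 + 6610) = 26.1 V.
With the load, R₂ becomes R₂‖R_L = 4827 Ω, so V = 29.5 × 4827/5698 = 25.0 V.

Unloaded: 26.1 V; loaded: 25.0 V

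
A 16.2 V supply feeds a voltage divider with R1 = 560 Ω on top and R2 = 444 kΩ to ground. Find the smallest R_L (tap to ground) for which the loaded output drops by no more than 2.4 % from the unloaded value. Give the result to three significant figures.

Output resistance R_th = R1‖R2 = (560 × 444000)/444600 = 559.3 Ω.
The fractional drop is R_th/(R_th + R_L); requiring this ≤ 0.0240 gives R_L ≥ R_th(1/0.0240 − 1) = 559.3 × 40.67 = 22.7 kΩ.

R_L(min) ≈ 22.7 kΩ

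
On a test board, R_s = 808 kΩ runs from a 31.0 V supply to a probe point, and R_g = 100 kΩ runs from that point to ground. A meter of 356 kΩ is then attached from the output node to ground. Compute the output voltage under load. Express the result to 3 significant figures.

V_out ≈ 2.73 V

The load sits in parallel with R_g: R_g‖R_L = (100 × 356) / (100 + 356) = 78.07 kΩ.
V_out = 31.0 × 78.07 / (808 + 78.07) = 31.0 × 78.07/886.1 = 2.73 V.
(Unloaded it would have been 3.41 V.)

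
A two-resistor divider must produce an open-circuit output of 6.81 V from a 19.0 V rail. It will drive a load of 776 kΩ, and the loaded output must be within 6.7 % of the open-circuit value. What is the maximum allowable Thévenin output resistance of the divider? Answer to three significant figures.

R_th ≤ 55.7 kΩ

Loading drop = R_th/(R_th + R_L) ≤ 0.0670, so R_th ≤ R_L · ε/(1−ε) = 776 kΩ × 0.0670/0.9330 = 55.7 kΩ.
(Any R1, R2 with R2/(R1+R2) = 0.358 and R1‖R2 ≤ 55.7 kΩ will meet the spec.)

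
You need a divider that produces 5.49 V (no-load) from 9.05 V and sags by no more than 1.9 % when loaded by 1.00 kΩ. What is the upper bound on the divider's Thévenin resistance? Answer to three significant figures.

Loading drop = R_th/(R_th + R_L) ≤ 0.0190, so R_th ≤ R_L · ε/(1−ε) = 1.00 kΩ × 0.0190/0.9810 = 19.4 Ω.
(Any R1, R2 with R2/(R1+R2) = 0.607 and R1‖R2 ≤ 19.4 Ω will meet the spec.)

R_th ≤ 19.4 Ω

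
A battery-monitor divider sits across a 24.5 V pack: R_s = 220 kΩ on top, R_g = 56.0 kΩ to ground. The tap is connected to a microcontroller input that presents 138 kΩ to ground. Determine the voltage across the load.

The load sits in parallel with R_g: R_g‖R_L = (56.0 × 138) / (56.0 + 138) = 39.84 kΩ.
V_out = 24.5 × 39.84 / (220 + 39.84) = 24.5 × 39.84/259.8 = 3.76 V.

V_out ≈ 3.76 V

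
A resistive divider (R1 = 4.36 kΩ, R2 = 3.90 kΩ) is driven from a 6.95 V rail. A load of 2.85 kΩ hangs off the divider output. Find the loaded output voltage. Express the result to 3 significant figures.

V_out ≈ 1.91 V

The load sits in parallel with R2: R2‖R_L = (3.90 × 2.85) / (3.90 + 2.85) = 1.647 kΩ.
V_out = 6.95 × 1.647 / (4.36 + 1.647) = 6.95 × 1.647/6.007 = 1.91 V.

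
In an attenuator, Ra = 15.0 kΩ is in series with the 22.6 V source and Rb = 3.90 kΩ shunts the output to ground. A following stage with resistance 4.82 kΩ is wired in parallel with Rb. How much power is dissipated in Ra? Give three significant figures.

P ≈ 26.0 mW

Total resistance from the source is Ra + (Rb‖R_L) = 17.16 kΩ, so I = 22.6/17.16 kΩ = 1.317 mA.
P = I²·Ra = (1.317 mA)² × 15.0 kΩ = 26.0 mW.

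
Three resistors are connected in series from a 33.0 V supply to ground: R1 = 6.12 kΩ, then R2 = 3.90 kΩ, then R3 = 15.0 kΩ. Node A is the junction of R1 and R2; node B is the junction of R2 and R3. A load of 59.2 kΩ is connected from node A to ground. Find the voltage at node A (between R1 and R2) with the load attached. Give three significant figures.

Below node A the series string R2+R3 = 18.90 kΩ sits in parallel with the 59.2 kΩ load: 14.33 kΩ.
V_A = 33.0 × 14.33/(6.12 + 14.33) = 23.1 V.

V ≈ 23.1 V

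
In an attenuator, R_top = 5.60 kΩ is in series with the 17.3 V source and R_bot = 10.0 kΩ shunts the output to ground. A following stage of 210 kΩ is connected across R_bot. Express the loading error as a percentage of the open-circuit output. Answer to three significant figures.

1.68 %

The divider's output (Thévenin) resistance is R_top‖R_bot = 3.590 kΩ.
Fractional drop under load = R_th/(R_th + R_L) = 3.590 / (3.590 + 210) = 0.01681.
So the output falls by 1.68 %.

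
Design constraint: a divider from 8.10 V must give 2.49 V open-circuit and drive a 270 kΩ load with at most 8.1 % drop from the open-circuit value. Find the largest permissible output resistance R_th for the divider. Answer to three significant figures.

R_th ≤ 23.8 kΩ

Loading drop = R_th/(R_th + R_L) ≤ 0.0810, so R_th ≤ R_L · ε/(1−ε) = 270 kΩ × 0.0810/0.9190 = 23.8 kΩ.
(Any R1, R2 with R2/(R1+R2) = 0.307 and R1‖R2 ≤ 23.8 kΩ will meet the spec.)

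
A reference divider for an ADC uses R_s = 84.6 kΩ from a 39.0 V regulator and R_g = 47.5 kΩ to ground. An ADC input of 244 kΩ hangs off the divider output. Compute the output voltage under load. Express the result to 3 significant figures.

The load sits in parallel with R_g: R_g‖R_L = (47.5 × 244) / (47.5 + 244) = 39.76 kΩ.
V_out = 39.0 × 39.76 / (84.6 + 39.76) = 39.0 × 39.76/124.4 = 12.5 V.

V_out ≈ 12.5 V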